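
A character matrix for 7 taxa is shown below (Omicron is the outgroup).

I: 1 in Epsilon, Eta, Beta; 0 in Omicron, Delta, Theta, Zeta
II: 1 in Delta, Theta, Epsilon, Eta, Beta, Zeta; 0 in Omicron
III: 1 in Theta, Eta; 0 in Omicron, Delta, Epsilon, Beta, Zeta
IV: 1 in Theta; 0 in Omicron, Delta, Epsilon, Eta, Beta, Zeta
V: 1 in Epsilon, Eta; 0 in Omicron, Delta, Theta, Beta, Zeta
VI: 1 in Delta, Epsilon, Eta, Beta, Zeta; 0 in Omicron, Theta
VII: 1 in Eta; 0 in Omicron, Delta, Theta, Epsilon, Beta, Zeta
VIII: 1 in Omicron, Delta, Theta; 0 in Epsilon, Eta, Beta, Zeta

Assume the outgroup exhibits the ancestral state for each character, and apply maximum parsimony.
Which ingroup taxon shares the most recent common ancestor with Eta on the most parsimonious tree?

Character polarity is set by the outgroup: the derived state is whichever differs from the outgroup's state, so for VIII the derived state is '0', and for the remaining characters it is '1'.
I (derived state '1') is shared by Beta, Epsilon, and Eta — a synapomorphy uniting that clade.
All ingroup taxa share the derived state '1' for II; it defines the ingroup but does not resolve relationships within it.
III groups Eta and Theta, which is incompatible with the clades supported by the remaining characters; treating it as convergent (homoplasy) costs fewer steps than any alternative tree.
IV: derived state '1' in Theta only — an autapomorphy, so it tells us nothing about relationships among taxa.
V (derived state '1') is shared by Epsilon and Eta — a synapomorphy uniting that clade.
VI (derived state '1') is shared by Beta, Delta, Epsilon, Eta, and Zeta — a synapomorphy uniting that clade.
VII: derived state '1' in Eta only — an autapomorphy, so it tells us nothing about relationships among taxa.
VIII (derived state '0') is shared by Beta, Epsilon, Eta, and Zeta — a synapomorphy uniting that clade.
Most parsimonious ingroup topology: ((Delta,(((Epsilon,Eta),Beta),Zeta)),Theta).
Eta and Epsilon form a cherry on this tree, so they are sister taxa.

Epsilon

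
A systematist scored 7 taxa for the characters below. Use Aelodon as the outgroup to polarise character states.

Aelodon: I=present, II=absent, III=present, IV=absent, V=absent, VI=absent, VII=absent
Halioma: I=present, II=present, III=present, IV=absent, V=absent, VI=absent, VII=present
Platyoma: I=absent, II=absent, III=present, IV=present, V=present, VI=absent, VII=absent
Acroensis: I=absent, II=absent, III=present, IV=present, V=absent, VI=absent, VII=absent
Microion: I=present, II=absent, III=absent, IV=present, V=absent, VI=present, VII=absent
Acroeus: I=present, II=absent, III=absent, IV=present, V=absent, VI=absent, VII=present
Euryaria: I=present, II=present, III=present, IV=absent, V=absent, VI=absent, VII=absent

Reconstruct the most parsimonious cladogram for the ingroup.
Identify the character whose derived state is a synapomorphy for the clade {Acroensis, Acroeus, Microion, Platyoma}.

Character polarity is set by the outgroup: the derived state is whichever differs from the outgroup's state, so for I, III the derived state is 'absent', and for the remaining characters it is 'present'.
I: derived state 'absent' in Acroensis and Platyoma only — synapomorphy for {Acroensis, Platyoma}.
II: derived state 'present' in Euryaria and Halioma only — synapomorphy for {Euryaria, Halioma}.
III (derived state 'absent') is shared by Acroeus and Microion — a synapomorphy uniting that clade.
IV: derived state 'present' in Acroensis, Acroeus, Microion, and Platyoma only — synapomorphy for {Acroensis, Acroeus, Microion, Platyoma}.
V: derived state 'present' in Platyoma only — an autapomorphy, so it tells us nothing about relationships among taxa.
VI: derived state 'present' in Microion only — an autapomorphy, so it tells us nothing about relationships among taxa.
VII groups Acroeus and Halioma, which is incompatible with the clades supported by the remaining characters; treating it as convergent (homoplasy) costs fewer steps than any alternative tree.
Most parsimonious ingroup topology: ((Halioma,Euryaria),((Platyoma,Acroensis),(Microion,Acroeus))).
The clade {Acroensis, Acroeus, Microion, Platyoma} is supported by IV: its derived state 'present' occurs in exactly those taxa and in no other taxon (including the outgroup).

IV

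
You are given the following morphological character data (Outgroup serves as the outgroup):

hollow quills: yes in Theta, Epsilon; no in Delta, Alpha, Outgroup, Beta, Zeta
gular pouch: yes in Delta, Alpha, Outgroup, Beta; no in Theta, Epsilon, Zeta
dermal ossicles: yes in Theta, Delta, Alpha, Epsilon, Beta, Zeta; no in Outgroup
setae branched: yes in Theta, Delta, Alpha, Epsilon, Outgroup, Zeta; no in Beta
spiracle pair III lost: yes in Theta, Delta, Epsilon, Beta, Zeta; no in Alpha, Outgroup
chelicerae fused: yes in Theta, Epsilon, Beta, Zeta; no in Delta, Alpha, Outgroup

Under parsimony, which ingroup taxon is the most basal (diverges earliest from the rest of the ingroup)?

Alpha

Character polarity is set by the outgroup: the derived state is whichever differs from the outgroup's state, so for gular pouch, setae branched the derived state is 'no', and for the remaining characters it is 'yes'.
hollow quills (derived state 'yes') is shared by Epsilon and Theta — a synapomorphy uniting that clade.
gular pouch (derived state 'no') is shared by Epsilon, Theta, and Zeta — a synapomorphy uniting that clade.
All ingroup taxa share the derived state 'yes' for dermal ossicles; it defines the ingroup but does not resolve relationships within it.
setae branched (derived state 'no') is unique to Beta (autapomorphy; uninformative for grouping).
spiracle pair III lost (derived state 'yes') is shared by Beta, Delta, Epsilon, Theta, and Zeta — a synapomorphy uniting that clade.
chelicerae fused (derived state 'yes') is shared by Beta, Epsilon, Theta, and Zeta — a synapomorphy uniting that clade.
Most parsimonious ingroup topology: (((((Epsilon,Theta),Zeta),Beta),Delta),Alpha).
Alpha is sister to the clade containing all other ingroup taxa, so it is the earliest-diverging (most basal) ingroup lineage.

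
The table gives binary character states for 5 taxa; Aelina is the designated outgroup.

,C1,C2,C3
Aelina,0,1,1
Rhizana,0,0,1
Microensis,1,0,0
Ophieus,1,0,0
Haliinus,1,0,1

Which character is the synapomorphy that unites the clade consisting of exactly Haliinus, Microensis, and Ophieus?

C1

Character polarity is set by the outgroup: the derived state is whichever differs from the outgroup's state, so for C2, C3 the derived state is '0', and for the remaining characters it is '1'.
C1 (derived state '1') is shared by Haliinus, Microensis, and Ophieus — a synapomorphy uniting that clade.
All ingroup taxa share the derived state '0' for C2; it defines the ingroup but does not resolve relationships within it.
Only Microensis and Ophieus show the derived state '0' for C3, supporting them as a clade.
Most parsimonious ingroup topology: (Rhizana,((Microensis,Ophieus),Haliinus)).
The clade {Haliinus, Microensis, Ophieus} is supported by C1: its derived state '1' occurs in exactly those taxa and in no other taxon (including the outgroup).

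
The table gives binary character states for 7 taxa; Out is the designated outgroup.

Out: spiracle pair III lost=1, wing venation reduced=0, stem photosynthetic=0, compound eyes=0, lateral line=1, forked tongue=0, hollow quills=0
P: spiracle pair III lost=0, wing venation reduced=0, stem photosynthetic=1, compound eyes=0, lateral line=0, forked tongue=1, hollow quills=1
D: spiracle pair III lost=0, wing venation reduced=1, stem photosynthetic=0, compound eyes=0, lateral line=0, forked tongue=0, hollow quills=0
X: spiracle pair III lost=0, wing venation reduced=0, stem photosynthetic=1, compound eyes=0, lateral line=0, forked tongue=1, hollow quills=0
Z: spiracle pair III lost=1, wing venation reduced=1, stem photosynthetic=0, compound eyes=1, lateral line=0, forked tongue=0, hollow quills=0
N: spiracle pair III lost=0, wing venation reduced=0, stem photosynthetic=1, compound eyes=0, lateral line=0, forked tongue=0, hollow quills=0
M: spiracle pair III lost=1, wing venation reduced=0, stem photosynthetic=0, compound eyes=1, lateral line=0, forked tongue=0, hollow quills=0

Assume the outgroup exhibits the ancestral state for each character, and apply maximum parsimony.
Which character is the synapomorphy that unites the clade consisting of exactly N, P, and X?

Character polarity is set by the outgroup: the derived state is whichever differs from the outgroup's state, so for spiracle pair III lost, lateral line the derived state is '0', and for the remaining characters it is '1'.
spiracle pair III lost (derived state '0') is shared by D, N, P, and X — a synapomorphy uniting that clade.
wing venation reduced (state '1') occurs in D and Z but conflicts with the nesting implied by the other characters — most parsimoniously interpreted as homoplasy.
Only N, P, and X show the derived state '1' for stem photosynthetic, supporting them as a clade.
compound eyes (derived state '1') is shared by M and Z — a synapomorphy uniting that clade.
lateral line (derived state '0') is shared by all ingroup taxa — unites the whole ingroup.
forked tongue (derived state '1') is shared by P and X — a synapomorphy uniting that clade.
hollow quills (derived state '1') is unique to P (autapomorphy; uninformative for grouping).
Most parsimonious ingroup topology: ((((P,X),N),D),(Z,M)).
The clade {N, P, X} is supported by stem photosynthetic: its derived state '1' occurs in exactly those taxa and in no other taxon (including the outgroup).

stem photosynthetic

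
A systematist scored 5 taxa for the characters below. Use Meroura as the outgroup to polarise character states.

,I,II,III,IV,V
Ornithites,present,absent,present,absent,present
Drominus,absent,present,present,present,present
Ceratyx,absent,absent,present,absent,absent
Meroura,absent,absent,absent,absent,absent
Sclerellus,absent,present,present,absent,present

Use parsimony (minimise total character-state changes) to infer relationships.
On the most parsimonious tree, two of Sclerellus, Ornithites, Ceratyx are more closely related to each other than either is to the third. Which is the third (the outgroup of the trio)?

Ceratyx

The outgroup has state 'absent' for every character, so 'present' is the derived state throughout.
I (derived state 'present') is unique to Ornithites (autapomorphy; uninformative for grouping).
II: derived state 'present' in Drominus and Sclerellus only — synapomorphy for {Drominus, Sclerellus}.
All ingroup taxa share the derived state 'present' for III; it defines the ingroup but does not resolve relationships within it.
IV: derived state 'present' in Drominus only — an autapomorphy, so it tells us nothing about relationships among taxa.
V (derived state 'present') is shared by Drominus, Ornithites, and Sclerellus — a synapomorphy uniting that clade.
Most parsimonious ingroup topology: (Ceratyx,((Drominus,Sclerellus),Ornithites)).
Ornithites and Sclerellus share a more recent common ancestor with each other than either does with Ceratyx, so Ceratyx is the least closely related of the three.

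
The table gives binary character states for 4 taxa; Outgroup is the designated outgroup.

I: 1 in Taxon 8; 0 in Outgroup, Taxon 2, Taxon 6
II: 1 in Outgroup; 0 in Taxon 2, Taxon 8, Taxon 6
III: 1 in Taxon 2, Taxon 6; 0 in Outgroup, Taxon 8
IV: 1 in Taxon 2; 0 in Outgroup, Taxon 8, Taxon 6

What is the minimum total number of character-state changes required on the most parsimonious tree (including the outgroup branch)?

4

Character polarity is set by the outgroup: the derived state is whichever differs from the outgroup's state, so for II the derived state is '0', and for the remaining characters it is '1'.
I: derived state '1' in Taxon 8 only — an autapomorphy, so it tells us nothing about relationships among taxa.
II (derived state '0') is shared by all ingroup taxa — unites the whole ingroup.
III (derived state '1') is shared by Taxon 2 and Taxon 6 — a synapomorphy uniting that clade.
IV (derived state '1') is unique to Taxon 2 (autapomorphy; uninformative for grouping).
Most parsimonious ingroup topology: ((Taxon 2,Taxon 6),Taxon 8).
Changes per character on this tree: I: 1; II: 1; III: 1; IV: 1.
Total = 4.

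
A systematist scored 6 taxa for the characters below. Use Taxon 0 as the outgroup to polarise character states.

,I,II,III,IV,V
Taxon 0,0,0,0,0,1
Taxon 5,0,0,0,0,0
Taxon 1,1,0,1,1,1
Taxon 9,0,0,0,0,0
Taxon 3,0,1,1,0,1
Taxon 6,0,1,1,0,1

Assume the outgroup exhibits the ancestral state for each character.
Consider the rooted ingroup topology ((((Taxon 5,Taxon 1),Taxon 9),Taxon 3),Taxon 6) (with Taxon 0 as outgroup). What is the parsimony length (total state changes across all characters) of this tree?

Map each character onto ((((Taxon 5,Taxon 1),Taxon 9),Taxon 3),Taxon 6) (rooted by Taxon 0) and count the minimum state changes it requires (Fitch parsimony):
I: 1; II: 2; III: 3; IV: 1; V: 2.
Total tree length = 9.

9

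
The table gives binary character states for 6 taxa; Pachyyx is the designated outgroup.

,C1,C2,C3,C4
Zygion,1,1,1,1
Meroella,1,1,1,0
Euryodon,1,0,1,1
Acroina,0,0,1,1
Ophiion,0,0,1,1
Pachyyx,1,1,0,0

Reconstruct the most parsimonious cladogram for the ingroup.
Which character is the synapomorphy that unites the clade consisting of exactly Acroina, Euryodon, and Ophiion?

Character polarity is set by the outgroup: the derived state is whichever differs from the outgroup's state, so for C1, C2 the derived state is '0', and for the remaining characters it is '1'.
C1 (derived state '0') is shared by Acroina and Ophiion — a synapomorphy uniting that clade.
Only Acroina, Euryodon, and Ophiion show the derived state '0' for C2, supporting them as a clade.
All ingroup taxa share the derived state '1' for C3; it defines the ingroup but does not resolve relationships within it.
C4 (derived state '1') is shared by Acroina, Euryodon, Ophiion, and Zygion — a synapomorphy uniting that clade.
Most parsimonious ingroup topology: (((Euryodon,(Acroina,Ophiion)),Zygion),Meroella).
The clade {Acroina, Euryodon, Ophiion} is supported by C2: its derived state '0' occurs in exactly those taxa and in no other taxon (including the outgroup).

C2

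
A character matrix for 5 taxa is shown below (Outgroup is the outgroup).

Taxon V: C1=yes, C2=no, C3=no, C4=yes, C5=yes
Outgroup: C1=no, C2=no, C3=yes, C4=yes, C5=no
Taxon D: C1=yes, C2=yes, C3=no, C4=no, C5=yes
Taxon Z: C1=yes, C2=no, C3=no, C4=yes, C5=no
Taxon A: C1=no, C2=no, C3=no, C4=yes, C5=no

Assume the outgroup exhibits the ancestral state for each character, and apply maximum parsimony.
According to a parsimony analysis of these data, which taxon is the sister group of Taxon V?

Taxon D

Character polarity is set by the outgroup: the derived state is whichever differs from the outgroup's state, so for C3, C4 the derived state is 'no', and for the remaining characters it is 'yes'.
Only Taxon D, Taxon V, and Taxon Z show the derived state 'yes' for C1, supporting them as a clade.
C2 (derived state 'yes') is unique to Taxon D (autapomorphy; uninformative for grouping).
C3 (derived state 'no') is shared by all ingroup taxa — unites the whole ingroup.
C4 (derived state 'no') is unique to Taxon D (autapomorphy; uninformative for grouping).
C5 (derived state 'yes') is shared by Taxon D and Taxon V — a synapomorphy uniting that clade.
Most parsimonious ingroup topology: (((Taxon D,Taxon V),Taxon Z),Taxon A).
Taxon V and Taxon D form a cherry on this tree, so they are sister taxa.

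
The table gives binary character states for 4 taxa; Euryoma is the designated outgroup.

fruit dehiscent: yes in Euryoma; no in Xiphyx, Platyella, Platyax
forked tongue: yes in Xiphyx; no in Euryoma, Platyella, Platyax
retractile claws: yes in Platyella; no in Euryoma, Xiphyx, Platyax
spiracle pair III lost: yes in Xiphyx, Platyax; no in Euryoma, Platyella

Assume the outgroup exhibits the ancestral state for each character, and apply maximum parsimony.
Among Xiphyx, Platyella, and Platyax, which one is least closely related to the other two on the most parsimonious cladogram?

Character polarity is set by the outgroup: the derived state is whichever differs from the outgroup's state, so for fruit dehiscent the derived state is 'no', and for the remaining characters it is 'yes'.
fruit dehiscent (derived state 'no') is shared by all ingroup taxa — unites the whole ingroup.
forked tongue (derived state 'yes') is unique to Xiphyx (autapomorphy; uninformative for grouping).
retractile claws: derived state 'yes' in Platyella only — an autapomorphy, so it tells us nothing about relationships among taxa.
spiracle pair III lost: derived state 'yes' in Platyax and Xiphyx only — synapomorphy for {Platyax, Xiphyx}.
Most parsimonious ingroup topology: ((Xiphyx,Platyax),Platyella).
Platyax and Xiphyx share a more recent common ancestor with each other than either does with Platyella, so Platyella is the least closely related of the three.

Platyella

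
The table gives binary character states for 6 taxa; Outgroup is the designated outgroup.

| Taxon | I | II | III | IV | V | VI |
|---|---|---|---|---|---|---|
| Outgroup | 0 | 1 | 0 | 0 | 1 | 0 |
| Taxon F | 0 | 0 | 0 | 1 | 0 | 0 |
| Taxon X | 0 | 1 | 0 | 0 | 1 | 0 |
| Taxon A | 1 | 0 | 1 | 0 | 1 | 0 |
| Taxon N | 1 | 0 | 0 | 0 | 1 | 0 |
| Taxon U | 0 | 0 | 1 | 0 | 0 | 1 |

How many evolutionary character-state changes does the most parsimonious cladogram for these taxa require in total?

Character polarity is set by the outgroup: the derived state is whichever differs from the outgroup's state, so for II, V the derived state is '0', and for the remaining characters it is '1'.
I (derived state '1') is shared by Taxon A and Taxon N — a synapomorphy uniting that clade.
II: derived state '0' in Taxon A, Taxon F, Taxon N, and Taxon U only — synapomorphy for {Taxon A, Taxon F, Taxon N, Taxon U}.
III (state '1') occurs in Taxon A and Taxon U but conflicts with the nesting implied by the other characters — most parsimoniously interpreted as homoplasy.
IV: derived state '1' in Taxon F only — an autapomorphy, so it tells us nothing about relationships among taxa.
Only Taxon F and Taxon U show the derived state '0' for V, supporting them as a clade.
VI (derived state '1') is unique to Taxon U (autapomorphy; uninformative for grouping).
Most parsimonious ingroup topology: (((Taxon F,Taxon U),(Taxon A,Taxon N)),Taxon X).
Changes per character on this tree: I: 1; II: 1; III: 2; IV: 1; V: 1; VI: 1.
Total = 7.

7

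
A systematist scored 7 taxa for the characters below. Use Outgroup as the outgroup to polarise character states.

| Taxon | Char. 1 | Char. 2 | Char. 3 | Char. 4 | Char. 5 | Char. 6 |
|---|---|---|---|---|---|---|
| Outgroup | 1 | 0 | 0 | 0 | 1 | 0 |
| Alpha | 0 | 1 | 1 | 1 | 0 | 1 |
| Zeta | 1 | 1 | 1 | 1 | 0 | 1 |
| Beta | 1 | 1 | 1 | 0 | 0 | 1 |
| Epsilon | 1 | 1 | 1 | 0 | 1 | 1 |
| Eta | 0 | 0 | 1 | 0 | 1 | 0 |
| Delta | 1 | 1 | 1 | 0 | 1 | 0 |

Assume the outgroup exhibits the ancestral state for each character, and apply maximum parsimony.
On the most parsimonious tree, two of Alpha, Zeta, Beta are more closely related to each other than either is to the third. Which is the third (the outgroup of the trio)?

Character polarity is set by the outgroup: the derived state is whichever differs from the outgroup's state, so for Char. 1, Char. 5 the derived state is '0', and for the remaining characters it is '1'.
Char. 1 groups Alpha and Eta, which is incompatible with the clades supported by the remaining characters; treating it as convergent (homoplasy) costs fewer steps than any alternative tree.
Only Alpha, Beta, Delta, Epsilon, and Zeta show the derived state '1' for Char. 2, supporting them as a clade.
All ingroup taxa share the derived state '1' for Char. 3; it defines the ingroup but does not resolve relationships within it.
Char. 4 (derived state '1') is shared by Alpha and Zeta — a synapomorphy uniting that clade.
Char. 5: derived state '0' in Alpha, Beta, and Zeta only — synapomorphy for {Alpha, Beta, Zeta}.
Only Alpha, Beta, Epsilon, and Zeta show the derived state '1' for Char. 6, supporting them as a clade.
Most parsimonious ingroup topology: (((((Alpha,Zeta),Beta),Epsilon),Delta),Eta).
Alpha and Zeta share a more recent common ancestor with each other than either does with Beta, so Beta is the least closely related of the three.

Beta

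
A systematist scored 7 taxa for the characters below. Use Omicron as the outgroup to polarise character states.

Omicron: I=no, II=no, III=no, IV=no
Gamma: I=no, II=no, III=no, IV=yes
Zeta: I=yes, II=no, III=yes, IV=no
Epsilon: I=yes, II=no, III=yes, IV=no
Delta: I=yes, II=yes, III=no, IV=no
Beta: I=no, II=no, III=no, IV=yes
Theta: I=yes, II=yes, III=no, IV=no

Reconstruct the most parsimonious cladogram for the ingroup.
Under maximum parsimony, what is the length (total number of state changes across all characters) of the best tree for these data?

The outgroup has state 'no' for every character, so 'yes' is the derived state throughout.
Only Delta, Epsilon, Theta, and Zeta show the derived state 'yes' for I, supporting them as a clade.
II: derived state 'yes' in Delta and Theta only — synapomorphy for {Delta, Theta}.
III (derived state 'yes') is shared by Epsilon and Zeta — a synapomorphy uniting that clade.
IV: derived state 'yes' in Beta and Gamma only — synapomorphy for {Beta, Gamma}.
Most parsimonious ingroup topology: ((Gamma,Beta),((Zeta,Epsilon),(Delta,Theta))).
Changes per character on this tree: I: 1; II: 1; III: 1; IV: 1.
Total = 4.

4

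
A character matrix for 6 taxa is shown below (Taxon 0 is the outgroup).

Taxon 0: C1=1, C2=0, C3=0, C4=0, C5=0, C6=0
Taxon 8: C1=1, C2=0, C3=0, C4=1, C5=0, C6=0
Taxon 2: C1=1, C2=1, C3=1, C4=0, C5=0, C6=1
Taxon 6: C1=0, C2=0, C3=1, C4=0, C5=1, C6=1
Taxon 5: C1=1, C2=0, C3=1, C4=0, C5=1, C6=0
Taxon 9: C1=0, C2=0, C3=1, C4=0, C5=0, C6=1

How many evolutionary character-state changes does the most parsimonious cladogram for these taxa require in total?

7

Character polarity is set by the outgroup: the derived state is whichever differs from the outgroup's state, so for C1 the derived state is '0', and for the remaining characters it is '1'.
Only Taxon 6 and Taxon 9 show the derived state '0' for C1, supporting them as a clade.
C2: derived state '1' in Taxon 2 only — an autapomorphy, so it tells us nothing about relationships among taxa.
C3 (derived state '1') is shared by Taxon 2, Taxon 5, Taxon 6, and Taxon 9 — a synapomorphy uniting that clade.
C4 (derived state '1') is unique to Taxon 8 (autapomorphy; uninformative for grouping).
C5 (state '1') occurs in Taxon 5 and Taxon 6 but conflicts with the nesting implied by the other characters — most parsimoniously interpreted as homoplasy.
Only Taxon 2, Taxon 6, and Taxon 9 show the derived state '1' for C6, supporting them as a clade.
Most parsimonious ingroup topology: (Taxon 8,((Taxon 2,(Taxon 6,Taxon 9)),Taxon 5)).
Changes per character on this tree: C1: 1; C2: 1; C3: 1; C4: 1; C5: 2; C6: 1.
Total = 7.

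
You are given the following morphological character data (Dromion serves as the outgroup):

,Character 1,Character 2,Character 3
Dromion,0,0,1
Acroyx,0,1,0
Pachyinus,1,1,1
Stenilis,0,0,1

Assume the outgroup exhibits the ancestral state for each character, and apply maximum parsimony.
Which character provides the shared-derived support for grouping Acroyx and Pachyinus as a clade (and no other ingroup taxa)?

Character 2

Character polarity is set by the outgroup: the derived state is whichever differs from the outgroup's state, so for Character 3 the derived state is '0', and for the remaining characters it is '1'.
Character 1: derived state '1' in Pachyinus only — an autapomorphy, so it tells us nothing about relationships among taxa.
Character 2 (derived state '1') is shared by Acroyx and Pachyinus — a synapomorphy uniting that clade.
Character 3 (derived state '0') is unique to Acroyx (autapomorphy; uninformative for grouping).
Most parsimonious ingroup topology: ((Acroyx,Pachyinus),Stenilis).
The clade {Acroyx, Pachyinus} is supported by Character 2: its derived state '1' occurs in exactly those taxa and in no other taxon (including the outgroup).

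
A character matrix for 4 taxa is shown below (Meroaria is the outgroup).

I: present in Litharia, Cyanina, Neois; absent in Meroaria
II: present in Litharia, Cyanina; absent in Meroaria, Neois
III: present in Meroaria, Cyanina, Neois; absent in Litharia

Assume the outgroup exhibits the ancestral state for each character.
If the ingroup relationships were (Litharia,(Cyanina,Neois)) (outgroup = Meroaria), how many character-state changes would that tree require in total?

Map each character onto (Litharia,(Cyanina,Neois)) (rooted by Meroaria) and count the minimum state changes it requires (Fitch parsimony):
I: 1; II: 2; III: 1.
Total tree length = 4.

4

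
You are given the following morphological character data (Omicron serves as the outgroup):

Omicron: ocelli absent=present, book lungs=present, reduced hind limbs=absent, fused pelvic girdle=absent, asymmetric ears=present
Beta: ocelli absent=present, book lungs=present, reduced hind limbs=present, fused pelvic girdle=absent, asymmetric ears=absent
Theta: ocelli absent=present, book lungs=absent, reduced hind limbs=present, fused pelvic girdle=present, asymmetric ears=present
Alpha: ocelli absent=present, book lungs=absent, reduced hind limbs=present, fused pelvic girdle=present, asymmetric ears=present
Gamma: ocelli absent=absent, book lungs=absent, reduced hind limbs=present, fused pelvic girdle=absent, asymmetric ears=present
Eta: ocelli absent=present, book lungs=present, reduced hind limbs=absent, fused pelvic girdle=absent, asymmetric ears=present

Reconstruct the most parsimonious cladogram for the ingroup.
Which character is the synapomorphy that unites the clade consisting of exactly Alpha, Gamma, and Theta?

book lungs

Character polarity is set by the outgroup: the derived state is whichever differs from the outgroup's state, so for ocelli absent, book lungs, asymmetric ears the derived state is 'absent', and for the remaining characters it is 'present'.
ocelli absent: derived state 'absent' in Gamma only — an autapomorphy, so it tells us nothing about relationships among taxa.
book lungs: derived state 'absent' in Alpha, Gamma, and Theta only — synapomorphy for {Alpha, Gamma, Theta}.
reduced hind limbs: derived state 'present' in Alpha, Beta, Gamma, and Theta only — synapomorphy for {Alpha, Beta, Gamma, Theta}.
fused pelvic girdle (derived state 'present') is shared by Alpha and Theta — a synapomorphy uniting that clade.
asymmetric ears: derived state 'absent' in Beta only — an autapomorphy, so it tells us nothing about relationships among taxa.
Most parsimonious ingroup topology: ((Beta,((Theta,Alpha),Gamma)),Eta).
The clade {Alpha, Gamma, Theta} is supported by book lungs: its derived state 'absent' occurs in exactly those taxa and in no other taxon (including the outgroup).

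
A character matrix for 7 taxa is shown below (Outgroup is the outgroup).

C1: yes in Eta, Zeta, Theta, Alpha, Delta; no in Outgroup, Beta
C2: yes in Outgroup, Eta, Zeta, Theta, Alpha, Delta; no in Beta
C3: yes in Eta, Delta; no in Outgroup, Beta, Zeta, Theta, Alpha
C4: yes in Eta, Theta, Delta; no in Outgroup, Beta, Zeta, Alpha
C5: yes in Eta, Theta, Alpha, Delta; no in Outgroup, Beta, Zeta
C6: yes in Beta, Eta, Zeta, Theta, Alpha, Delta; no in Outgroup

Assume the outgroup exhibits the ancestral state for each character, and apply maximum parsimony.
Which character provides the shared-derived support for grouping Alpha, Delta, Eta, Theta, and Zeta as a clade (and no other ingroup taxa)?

C1

Character polarity is set by the outgroup: the derived state is whichever differs from the outgroup's state, so for C2 the derived state is 'no', and for the remaining characters it is 'yes'.
C1: derived state 'yes' in Alpha, Delta, Eta, Theta, and Zeta only — synapomorphy for {Alpha, Delta, Eta, Theta, Zeta}.
C2: derived state 'no' in Beta only — an autapomorphy, so it tells us nothing about relationships among taxa.
C3: derived state 'yes' in Delta and Eta only — synapomorphy for {Delta, Eta}.
C4: derived state 'yes' in Delta, Eta, and Theta only — synapomorphy for {Delta, Eta, Theta}.
Only Alpha, Delta, Eta, and Theta show the derived state 'yes' for C5, supporting them as a clade.
C6 (derived state 'yes') is shared by all ingroup taxa — unites the whole ingroup.
Most parsimonious ingroup topology: (Beta,((((Eta,Delta),Theta),Alpha),Zeta)).
The clade {Alpha, Delta, Eta, Theta, Zeta} is supported by C1: its derived state 'yes' occurs in exactly those taxa and in no other taxon (including the outgroup).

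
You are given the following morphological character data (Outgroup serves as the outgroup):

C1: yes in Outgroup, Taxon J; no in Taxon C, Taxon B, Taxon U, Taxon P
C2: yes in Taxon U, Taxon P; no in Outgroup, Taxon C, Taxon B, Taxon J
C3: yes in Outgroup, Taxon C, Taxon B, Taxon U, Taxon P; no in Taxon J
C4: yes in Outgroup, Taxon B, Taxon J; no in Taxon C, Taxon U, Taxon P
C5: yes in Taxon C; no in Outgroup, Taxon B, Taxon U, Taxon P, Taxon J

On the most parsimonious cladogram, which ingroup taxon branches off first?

Character polarity is set by the outgroup: the derived state is whichever differs from the outgroup's state, so for C1, C3, C4 the derived state is 'no', and for the remaining characters it is 'yes'.
Only Taxon B, Taxon C, Taxon P, and Taxon U show the derived state 'no' for C1, supporting them as a clade.
Only Taxon P and Taxon U show the derived state 'yes' for C2, supporting them as a clade.
C3 (derived state 'no') is unique to Taxon J (autapomorphy; uninformative for grouping).
Only Taxon C, Taxon P, and Taxon U show the derived state 'no' for C4, supporting them as a clade.
C5: derived state 'yes' in Taxon C only — an autapomorphy, so it tells us nothing about relationships among taxa.
Most parsimonious ingroup topology: (((Taxon C,(Taxon U,Taxon P)),Taxon B),Taxon J).
Taxon J is sister to the clade containing all other ingroup taxa, so it is the earliest-diverging (most basal) ingroup lineage.

Taxon J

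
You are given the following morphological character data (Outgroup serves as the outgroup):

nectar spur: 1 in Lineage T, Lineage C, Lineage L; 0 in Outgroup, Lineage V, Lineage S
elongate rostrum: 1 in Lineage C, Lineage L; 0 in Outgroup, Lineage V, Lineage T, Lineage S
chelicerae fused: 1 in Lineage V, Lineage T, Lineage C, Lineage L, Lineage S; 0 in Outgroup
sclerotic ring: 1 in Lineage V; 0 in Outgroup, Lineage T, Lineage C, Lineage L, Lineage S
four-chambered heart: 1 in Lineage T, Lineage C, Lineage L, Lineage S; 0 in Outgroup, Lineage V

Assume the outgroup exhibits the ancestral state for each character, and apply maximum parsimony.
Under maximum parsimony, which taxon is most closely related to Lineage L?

The outgroup has state '0' for every character, so '1' is the derived state throughout.
nectar spur: derived state '1' in Lineage C, Lineage L, and Lineage T only — synapomorphy for {Lineage C, Lineage L, Lineage T}.
Only Lineage C and Lineage L show the derived state '1' for elongate rostrum, supporting them as a clade.
All ingroup taxa share the derived state '1' for chelicerae fused; it defines the ingroup but does not resolve relationships within it.
sclerotic ring (derived state '1') is unique to Lineage V (autapomorphy; uninformative for grouping).
four-chambered heart (derived state '1') is shared by Lineage C, Lineage L, Lineage S, and Lineage T — a synapomorphy uniting that clade.
Most parsimonious ingroup topology: (Lineage V,((Lineage T,(Lineage C,Lineage L)),Lineage S)).
Lineage L and Lineage C form a cherry on this tree, so they are sister taxa.

Lineage C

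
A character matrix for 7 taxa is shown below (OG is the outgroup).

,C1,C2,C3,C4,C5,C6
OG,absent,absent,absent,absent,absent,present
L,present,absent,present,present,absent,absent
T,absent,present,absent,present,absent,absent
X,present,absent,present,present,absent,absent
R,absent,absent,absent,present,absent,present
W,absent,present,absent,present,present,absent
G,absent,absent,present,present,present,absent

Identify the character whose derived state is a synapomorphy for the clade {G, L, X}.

Character polarity is set by the outgroup: the derived state is whichever differs from the outgroup's state, so for C6 the derived state is 'absent', and for the remaining characters it is 'present'.
Only L and X show the derived state 'present' for C1, supporting them as a clade.
C2 (derived state 'present') is shared by T and W — a synapomorphy uniting that clade.
C3 (derived state 'present') is shared by G, L, and X — a synapomorphy uniting that clade.
C4 (derived state 'present') is shared by all ingroup taxa — unites the whole ingroup.
C5 (state 'present') occurs in G and W but conflicts with the nesting implied by the other characters — most parsimoniously interpreted as homoplasy.
Only G, L, T, W, and X show the derived state 'absent' for C6, supporting them as a clade.
Most parsimonious ingroup topology: ((((L,X),G),(T,W)),R).
The clade {G, L, X} is supported by C3: its derived state 'present' occurs in exactly those taxa and in no other taxon (including the outgroup).

C3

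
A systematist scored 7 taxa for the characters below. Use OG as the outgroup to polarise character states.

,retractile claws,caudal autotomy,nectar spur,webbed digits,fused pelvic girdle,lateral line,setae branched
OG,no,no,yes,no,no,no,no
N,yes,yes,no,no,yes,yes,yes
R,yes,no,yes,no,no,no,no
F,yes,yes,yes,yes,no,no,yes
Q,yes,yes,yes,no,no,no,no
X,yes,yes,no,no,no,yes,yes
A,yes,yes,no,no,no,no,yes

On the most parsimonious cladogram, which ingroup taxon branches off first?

Character polarity is set by the outgroup: the derived state is whichever differs from the outgroup's state, so for nectar spur the derived state is 'no', and for the remaining characters it is 'yes'.
retractile claws (derived state 'yes') is shared by all ingroup taxa — unites the whole ingroup.
Only A, F, N, Q, and X show the derived state 'yes' for caudal autotomy, supporting them as a clade.
Only A, N, and X show the derived state 'no' for nectar spur, supporting them as a clade.
webbed digits: derived state 'yes' in F only — an autapomorphy, so it tells us nothing about relationships among taxa.
fused pelvic girdle (derived state 'yes') is unique to N (autapomorphy; uninformative for grouping).
lateral line: derived state 'yes' in N and X only — synapomorphy for {N, X}.
setae branched: derived state 'yes' in A, F, N, and X only — synapomorphy for {A, F, N, X}.
Most parsimonious ingroup topology: (((((N,X),A),F),Q),R).
R is sister to the clade containing all other ingroup taxa, so it is the earliest-diverging (most basal) ingroup lineage.

R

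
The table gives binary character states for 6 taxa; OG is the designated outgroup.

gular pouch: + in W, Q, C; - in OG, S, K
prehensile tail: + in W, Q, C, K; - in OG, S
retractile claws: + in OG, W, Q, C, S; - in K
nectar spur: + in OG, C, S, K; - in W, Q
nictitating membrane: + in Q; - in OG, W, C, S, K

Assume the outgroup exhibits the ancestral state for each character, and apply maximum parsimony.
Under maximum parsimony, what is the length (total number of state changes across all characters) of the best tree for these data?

Character polarity is set by the outgroup: the derived state is whichever differs from the outgroup's state, so for retractile claws, nectar spur the derived state is '-', and for the remaining characters it is '+'.
Only C, Q, and W show the derived state '+' for gular pouch, supporting them as a clade.
Only C, K, Q, and W show the derived state '+' for prehensile tail, supporting them as a clade.
retractile claws (derived state '-') is unique to K (autapomorphy; uninformative for grouping).
nectar spur: derived state '-' in Q and W only — synapomorphy for {Q, W}.
nictitating membrane: derived state '+' in Q only — an autapomorphy, so it tells us nothing about relationships among taxa.
Most parsimonious ingroup topology: ((((W,Q),C),K),S).
Changes per character on this tree: gular pouch: 1; prehensile tail: 1; retractile claws: 1; nectar spur: 1; nictitating membrane: 1.
Total = 5.

5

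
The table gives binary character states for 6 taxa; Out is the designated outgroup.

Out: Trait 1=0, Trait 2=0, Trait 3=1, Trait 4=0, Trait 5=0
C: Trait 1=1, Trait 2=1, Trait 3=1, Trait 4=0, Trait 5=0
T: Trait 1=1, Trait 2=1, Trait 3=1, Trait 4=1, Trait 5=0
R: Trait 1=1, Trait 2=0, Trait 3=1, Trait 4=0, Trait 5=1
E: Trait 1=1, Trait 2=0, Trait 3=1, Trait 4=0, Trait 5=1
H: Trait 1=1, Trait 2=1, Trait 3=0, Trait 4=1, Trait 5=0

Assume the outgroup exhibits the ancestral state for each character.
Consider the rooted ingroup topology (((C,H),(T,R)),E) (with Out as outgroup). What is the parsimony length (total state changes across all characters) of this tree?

8

Map each character onto (((C,H),(T,R)),E) (rooted by Out) and count the minimum state changes it requires (Fitch parsimony):
Trait 1: 1; Trait 2: 2; Trait 3: 1; Trait 4: 2; Trait 5: 2.
Total tree length = 8.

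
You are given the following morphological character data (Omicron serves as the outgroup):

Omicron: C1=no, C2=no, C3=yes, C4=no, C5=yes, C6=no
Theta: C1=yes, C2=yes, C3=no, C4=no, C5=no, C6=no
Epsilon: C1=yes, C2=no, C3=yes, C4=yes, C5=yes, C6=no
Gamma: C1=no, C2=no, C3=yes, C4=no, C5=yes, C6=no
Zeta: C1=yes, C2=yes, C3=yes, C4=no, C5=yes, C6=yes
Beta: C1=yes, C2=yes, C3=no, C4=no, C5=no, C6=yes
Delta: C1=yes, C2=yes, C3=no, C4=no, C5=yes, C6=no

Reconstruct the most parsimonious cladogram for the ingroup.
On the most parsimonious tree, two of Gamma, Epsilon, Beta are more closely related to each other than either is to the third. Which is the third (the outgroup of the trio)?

Gamma

Character polarity is set by the outgroup: the derived state is whichever differs from the outgroup's state, so for C3, C5 the derived state is 'no', and for the remaining characters it is 'yes'.
Only Beta, Delta, Epsilon, Theta, and Zeta show the derived state 'yes' for C1, supporting them as a clade.
Only Beta, Delta, Theta, and Zeta show the derived state 'yes' for C2, supporting them as a clade.
Only Beta, Delta, and Theta show the derived state 'no' for C3, supporting them as a clade.
C4 (derived state 'yes') is unique to Epsilon (autapomorphy; uninformative for grouping).
C5: derived state 'no' in Beta and Theta only — synapomorphy for {Beta, Theta}.
C6 groups Beta and Zeta, which is incompatible with the clades supported by the remaining characters; treating it as convergent (homoplasy) costs fewer steps than any alternative tree.
Most parsimonious ingroup topology: (((((Theta,Beta),Delta),Zeta),Epsilon),Gamma).
Epsilon and Beta share a more recent common ancestor with each other than either does with Gamma, so Gamma is the least closely related of the three.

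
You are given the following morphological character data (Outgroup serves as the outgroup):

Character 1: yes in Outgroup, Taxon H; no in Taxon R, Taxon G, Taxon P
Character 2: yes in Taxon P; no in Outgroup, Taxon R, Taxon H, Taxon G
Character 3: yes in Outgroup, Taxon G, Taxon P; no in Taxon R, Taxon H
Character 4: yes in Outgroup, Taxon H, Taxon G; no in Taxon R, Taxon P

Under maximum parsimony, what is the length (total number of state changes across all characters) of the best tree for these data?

5

Character polarity is set by the outgroup: the derived state is whichever differs from the outgroup's state, so for Character 1, Character 3, Character 4 the derived state is 'no', and for the remaining characters it is 'yes'.
Character 1: derived state 'no' in Taxon G, Taxon P, and Taxon R only — synapomorphy for {Taxon G, Taxon P, Taxon R}.
Character 2: derived state 'yes' in Taxon P only — an autapomorphy, so it tells us nothing about relationships among taxa.
Character 3 (state 'no') occurs in Taxon H and Taxon R but conflicts with the nesting implied by the other characters — most parsimoniously interpreted as homoplasy.
Character 4: derived state 'no' in Taxon P and Taxon R only — synapomorphy for {Taxon P, Taxon R}.
Most parsimonious ingroup topology: (((Taxon R,Taxon P),Taxon G),Taxon H).
Changes per character on this tree: Character 1: 1; Character 2: 1; Character 3: 2; Character 4: 1.
Total = 5.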